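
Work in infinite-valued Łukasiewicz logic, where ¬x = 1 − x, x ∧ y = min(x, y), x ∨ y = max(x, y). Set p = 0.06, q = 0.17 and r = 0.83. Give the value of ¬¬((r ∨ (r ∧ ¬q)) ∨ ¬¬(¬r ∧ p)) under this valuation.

0.83

¬q = 1 − 0.17 = 0.83
r ∧ ¬q = min(0.83, 0.83) = 0.83
r ∨ (r ∧ ¬q) = max(0.83, 0.83) = 0.83
¬r = 1 − 0.83 = 0.17
¬r ∧ p = min(0.17, 0.06) = 0.06
¬(¬r ∧ p) = 1 − 0.06 = 0.94
¬¬(¬r ∧ p) = 1 − 0.94 = 0.06
(r ∨ (r ∧ ¬q)) ∨ ¬¬(¬r ∧ p) = max(0.83, 0.06) = 0.83
¬((r ∨ (r ∧ ¬q)) ∨ ¬¬(¬r ∧ p)) = 1 − 0.83 = 0.17
¬¬((r ∨ (r ∧ ¬q)) ∨ ¬¬(¬r ∧ p)) = 1 − 0.17 = 0.83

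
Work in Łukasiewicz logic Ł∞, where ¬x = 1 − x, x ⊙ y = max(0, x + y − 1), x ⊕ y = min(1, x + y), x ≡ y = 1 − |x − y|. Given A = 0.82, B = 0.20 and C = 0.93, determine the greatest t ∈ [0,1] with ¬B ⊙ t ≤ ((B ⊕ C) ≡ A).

¬B = 1 − 0.20 = 0.80
So the left factor is ¬B = 0.80.
B ⊕ C = min(1, 0.20 + 0.93) = min(1, 1.13) = 1.00
(B ⊕ C) ≡ A = 1 − |1.00 − 0.82| = 1 − 0.18 = 0.82
So the right-hand bound is (B ⊕ C) ≡ A = 0.82.
The residuum of the Łukasiewicz t-norm gives the supremum: min(1, 1 − 0.80 + 0.82).
1 − 0.80 + 0.82 = 1.02, so t = min(1, 1.02) = 1.00.
Check: 0.80 ⊙ 1.00 = max(0, 0.80) = 0.80 ≤ 0.82.

1.00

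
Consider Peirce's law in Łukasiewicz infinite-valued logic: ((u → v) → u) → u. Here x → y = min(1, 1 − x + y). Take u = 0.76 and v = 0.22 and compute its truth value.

u → v = min(1, 1 − 0.76 + 0.22) = min(1, 0.46) = 0.46
(u → v) → u = min(1, 1 − 0.46 + 0.76) = min(1, 1.30) = 1.00
((u → v) → u) → u = min(1, 1 − 1.00 + 0.76) = min(1, 0.76) = 0.76
(The value 0.76 < 1 shows this instance is not satisfied; not a Ł∞-tautology in general.)

0.76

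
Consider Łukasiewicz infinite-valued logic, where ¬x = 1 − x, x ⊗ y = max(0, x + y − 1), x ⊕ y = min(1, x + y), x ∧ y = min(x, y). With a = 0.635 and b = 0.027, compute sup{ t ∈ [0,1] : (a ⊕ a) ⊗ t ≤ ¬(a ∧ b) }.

a ⊕ a = min(1, 0.635 + 0.635) = min(1, 1.270) = 1.000
So the left factor is a ⊕ a = 1.000.
a ∧ b = min(0.635, 0.027) = 0.027
¬(a ∧ b) = 1 − 0.027 = 0.973
So the right-hand bound is ¬(a ∧ b) = 0.973.
The residuum of the Łukasiewicz t-norm gives the supremum: min(1, 1 − 1.000 + 0.973).
1 − 1.000 + 0.973 = 0.973, so t = min(1, 0.973) = 0.973.
Check: 1.000 ⊗ 0.973 = max(0, 0.973) = 0.973 ≤ 0.973.

0.973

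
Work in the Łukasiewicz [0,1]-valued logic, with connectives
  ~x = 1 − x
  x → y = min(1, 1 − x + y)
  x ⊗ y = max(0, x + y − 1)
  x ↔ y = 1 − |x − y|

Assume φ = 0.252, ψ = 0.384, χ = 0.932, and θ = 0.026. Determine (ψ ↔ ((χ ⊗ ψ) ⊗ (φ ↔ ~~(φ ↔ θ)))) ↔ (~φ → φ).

0.888

χ ⊗ ψ = max(0, 0.932 + 0.384 − 1) = max(0, 0.316) = 0.316
φ ↔ θ = 1 − |0.252 − 0.026| = 1 − 0.226 = 0.774
~(φ ↔ θ) = 1 − 0.774 = 0.226
~~(φ ↔ θ) = 1 − 0.226 = 0.774
φ ↔ ~~(φ ↔ θ) = 1 − |0.252 − 0.774| = 1 − 0.522 = 0.478
(χ ⊗ ψ) ⊗ (φ ↔ ~~(φ ↔ θ)) = max(0, 0.316 + 0.478 − 1) = max(0, -0.206) = 0.000
ψ ↔ ((χ ⊗ ψ) ⊗ (φ ↔ ~~(φ ↔ θ))) = 1 − |0.384 − 0.000| = 1 − 0.384 = 0.616
~φ = 1 − 0.252 = 0.748
~φ → φ = min(1, 1 − 0.748 + 0.252) = min(1, 0.504) = 0.504
(ψ ↔ ((χ ⊗ ψ) ⊗ (φ ↔ ~~(φ ↔ θ)))) ↔ (~φ → φ) = 1 − |0.616 − 0.504| = 1 − 0.112 = 0.888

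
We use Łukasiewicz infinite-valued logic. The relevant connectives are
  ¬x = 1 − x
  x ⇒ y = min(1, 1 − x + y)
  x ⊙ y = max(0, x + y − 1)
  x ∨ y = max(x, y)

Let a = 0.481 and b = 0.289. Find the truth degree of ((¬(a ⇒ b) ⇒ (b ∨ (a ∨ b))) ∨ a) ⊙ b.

0.289

a ⇒ b = min(1, 1 − 0.481 + 0.289) = min(1, 0.808) = 0.808
¬(a ⇒ b) = 1 − 0.808 = 0.192
a ∨ b = max(0.481, 0.289) = 0.481
b ∨ (a ∨ b) = max(0.289, 0.481) = 0.481
¬(a ⇒ b) ⇒ (b ∨ (a ∨ b)) = min(1, 1 − 0.192 + 0.481) = min(1, 1.289) = 1.000
(¬(a ⇒ b) ⇒ (b ∨ (a ∨ b))) ∨ a = max(1.000, 0.481) = 1.000
((¬(a ⇒ b) ⇒ (b ∨ (a ∨ b))) ∨ a) ⊙ b = max(0, 1.000 + 0.289 − 1) = max(0, 0.289) = 0.289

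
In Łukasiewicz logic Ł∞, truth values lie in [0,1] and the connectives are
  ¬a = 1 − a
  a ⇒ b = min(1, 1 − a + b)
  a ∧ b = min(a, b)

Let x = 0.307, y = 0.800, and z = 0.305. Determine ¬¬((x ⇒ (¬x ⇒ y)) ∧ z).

¬x = 1 − 0.307 = 0.693
¬x ⇒ y = min(1, 1 − 0.693 + 0.800) = min(1, 1.107) = 1.000
x ⇒ (¬x ⇒ y) = min(1, 1 − 0.307 + 1.000) = min(1, 1.693) = 1.000
(x ⇒ (¬x ⇒ y)) ∧ z = min(1.000, 0.305) = 0.305
¬((x ⇒ (¬x ⇒ y)) ∧ z) = 1 − 0.305 = 0.695
¬¬((x ⇒ (¬x ⇒ y)) ∧ z) = 1 − 0.695 = 0.305

0.305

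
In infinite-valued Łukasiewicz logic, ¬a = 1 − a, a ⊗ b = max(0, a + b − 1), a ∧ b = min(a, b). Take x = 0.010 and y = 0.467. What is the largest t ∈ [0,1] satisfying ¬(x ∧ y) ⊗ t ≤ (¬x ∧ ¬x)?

1.000

x ∧ y = min(0.010, 0.467) = 0.010
¬(x ∧ y) = 1 − 0.010 = 0.990
So the left factor is ¬(x ∧ y) = 0.990.
¬x = 1 − 0.010 = 0.990
¬x ∧ ¬x = min(0.990, 0.990) = 0.990
So the right-hand bound is ¬x ∧ ¬x = 0.990.
The residuum of the Łukasiewicz t-norm gives the supremum: min(1, 1 − 0.990 + 0.990).
1 − 0.990 + 0.990 = 1.000, so t = min(1, 1.000) = 1.000.
Check: 0.990 ⊗ 1.000 = max(0, 0.990) = 0.990 ≤ 0.990.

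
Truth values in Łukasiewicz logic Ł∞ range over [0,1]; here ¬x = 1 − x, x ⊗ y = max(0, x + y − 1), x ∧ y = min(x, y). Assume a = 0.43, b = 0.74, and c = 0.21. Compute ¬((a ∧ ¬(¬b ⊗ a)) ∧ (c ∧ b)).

¬b = 1 − 0.74 = 0.26
¬b ⊗ a = max(0, 0.26 + 0.43 − 1) = max(0, -0.31) = 0.00
¬(¬b ⊗ a) = 1 − 0.00 = 1.00
a ∧ ¬(¬b ⊗ a) = min(0.43, 1.00) = 0.43
c ∧ b = min(0.21, 0.74) = 0.21
(a ∧ ¬(¬b ⊗ a)) ∧ (c ∧ b) = min(0.43, 0.21) = 0.21
¬((a ∧ ¬(¬b ⊗ a)) ∧ (c ∧ b)) = 1 − 0.21 = 0.79

0.79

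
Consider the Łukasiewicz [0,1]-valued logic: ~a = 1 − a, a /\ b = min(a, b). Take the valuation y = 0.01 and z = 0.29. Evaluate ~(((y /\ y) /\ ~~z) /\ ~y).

0.99

y /\ y = min(0.01, 0.01) = 0.01
~z = 1 − 0.29 = 0.71
~~z = 1 − 0.71 = 0.29
(y /\ y) /\ ~~z = min(0.01, 0.29) = 0.01
~y = 1 − 0.01 = 0.99
((y /\ y) /\ ~~z) /\ ~y = min(0.01, 0.99) = 0.01
~(((y /\ y) /\ ~~z) /\ ~y) = 1 − 0.01 = 0.99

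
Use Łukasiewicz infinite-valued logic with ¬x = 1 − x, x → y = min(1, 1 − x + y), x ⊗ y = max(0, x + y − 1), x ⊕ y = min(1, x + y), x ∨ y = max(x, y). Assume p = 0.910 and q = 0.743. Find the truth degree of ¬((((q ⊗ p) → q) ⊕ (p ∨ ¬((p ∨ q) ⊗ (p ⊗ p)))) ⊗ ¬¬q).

q ⊗ p = max(0, 0.743 + 0.910 − 1) = max(0, 0.653) = 0.653
(q ⊗ p) → q = min(1, 1 − 0.653 + 0.743) = min(1, 1.090) = 1.000
p ∨ q = max(0.910, 0.743) = 0.910
p ⊗ p = max(0, 0.910 + 0.910 − 1) = max(0, 0.820) = 0.820
(p ∨ q) ⊗ (p ⊗ p) = max(0, 0.910 + 0.820 − 1) = max(0, 0.730) = 0.730
¬((p ∨ q) ⊗ (p ⊗ p)) = 1 − 0.730 = 0.270
p ∨ ¬((p ∨ q) ⊗ (p ⊗ p)) = max(0.910, 0.270) = 0.910
((q ⊗ p) → q) ⊕ (p ∨ ¬((p ∨ q) ⊗ (p ⊗ p))) = min(1, 1.000 + 0.910) = min(1, 1.910) = 1.000
¬q = 1 − 0.743 = 0.257
¬¬q = 1 − 0.257 = 0.743
(((q ⊗ p) → q) ⊕ (p ∨ ¬((p ∨ q) ⊗ (p ⊗ p)))) ⊗ ¬¬q = max(0, 1.000 + 0.743 − 1) = max(0, 0.743) = 0.743
¬((((q ⊗ p) → q) ⊕ (p ∨ ¬((p ∨ q) ⊗ (p ⊗ p)))) ⊗ ¬¬q) = 1 − 0.743 = 0.257

0.257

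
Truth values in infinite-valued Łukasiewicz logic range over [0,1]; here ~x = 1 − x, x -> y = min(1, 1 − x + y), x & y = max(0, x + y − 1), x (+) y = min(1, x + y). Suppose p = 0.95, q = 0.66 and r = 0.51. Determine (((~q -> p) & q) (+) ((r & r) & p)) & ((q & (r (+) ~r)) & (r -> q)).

~q = 1 − 0.66 = 0.34
~q -> p = min(1, 1 − 0.34 + 0.95) = min(1, 1.61) = 1.00
(~q -> p) & q = max(0, 1.00 + 0.66 − 1) = max(0, 0.66) = 0.66
r & r = max(0, 0.51 + 0.51 − 1) = max(0, 0.02) = 0.02
(r & r) & p = max(0, 0.02 + 0.95 − 1) = max(0, -0.03) = 0.00
((~q -> p) & q) (+) ((r & r) & p) = min(1, 0.66 + 0.00) = min(1, 0.66) = 0.66
~r = 1 − 0.51 = 0.49
r (+) ~r = min(1, 0.51 + 0.49) = min(1, 1.00) = 1.00
q & (r (+) ~r) = max(0, 0.66 + 1.00 − 1) = max(0, 0.66) = 0.66
r -> q = min(1, 1 − 0.51 + 0.66) = min(1, 1.15) = 1.00
(q & (r (+) ~r)) & (r -> q) = max(0, 0.66 + 1.00 − 1) = max(0, 0.66) = 0.66
(((~q -> p) & q) (+) ((r & r) & p)) & ((q & (r (+) ~r)) & (r -> q)) = max(0, 0.66 + 0.66 − 1) = max(0, 0.32) = 0.32

0.32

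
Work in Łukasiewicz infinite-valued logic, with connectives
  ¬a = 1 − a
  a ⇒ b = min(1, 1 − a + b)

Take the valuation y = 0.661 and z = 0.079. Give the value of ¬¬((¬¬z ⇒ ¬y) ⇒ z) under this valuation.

¬z = 1 − 0.079 = 0.921
¬¬z = 1 − 0.921 = 0.079
¬y = 1 − 0.661 = 0.339
¬¬z ⇒ ¬y = min(1, 1 − 0.079 + 0.339) = min(1, 1.260) = 1.000
(¬¬z ⇒ ¬y) ⇒ z = min(1, 1 − 1.000 + 0.079) = min(1, 0.079) = 0.079
¬((¬¬z ⇒ ¬y) ⇒ z) = 1 − 0.079 = 0.921
¬¬((¬¬z ⇒ ¬y) ⇒ z) = 1 − 0.921 = 0.079

0.079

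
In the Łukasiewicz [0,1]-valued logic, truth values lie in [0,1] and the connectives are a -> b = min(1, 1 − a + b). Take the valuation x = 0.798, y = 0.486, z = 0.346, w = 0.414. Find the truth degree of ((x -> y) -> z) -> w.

0.756

x -> y = min(1, 1 − 0.798 + 0.486) = min(1, 0.688) = 0.688
(x -> y) -> z = min(1, 1 − 0.688 + 0.346) = min(1, 0.658) = 0.658
((x -> y) -> z) -> w = min(1, 1 − 0.658 + 0.414) = min(1, 0.756) = 0.756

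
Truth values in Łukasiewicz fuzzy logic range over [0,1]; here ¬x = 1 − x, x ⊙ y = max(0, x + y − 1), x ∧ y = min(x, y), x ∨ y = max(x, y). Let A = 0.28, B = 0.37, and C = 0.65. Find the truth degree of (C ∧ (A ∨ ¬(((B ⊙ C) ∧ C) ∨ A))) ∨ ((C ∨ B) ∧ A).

0.65

B ⊙ C = max(0, 0.37 + 0.65 − 1) = max(0, 0.02) = 0.02
(B ⊙ C) ∧ C = min(0.02, 0.65) = 0.02
((B ⊙ C) ∧ C) ∨ A = max(0.02, 0.28) = 0.28
¬(((B ⊙ C) ∧ C) ∨ A) = 1 − 0.28 = 0.72
A ∨ ¬(((B ⊙ C) ∧ C) ∨ A) = max(0.28, 0.72) = 0.72
C ∧ (A ∨ ¬(((B ⊙ C) ∧ C) ∨ A)) = min(0.65, 0.72) = 0.65
C ∨ B = max(0.65, 0.37) = 0.65
(C ∨ B) ∧ A = min(0.65, 0.28) = 0.28
(C ∧ (A ∨ ¬(((B ⊙ C) ∧ C) ∨ A))) ∨ ((C ∨ B) ∧ A) = max(0.65, 0.28) = 0.65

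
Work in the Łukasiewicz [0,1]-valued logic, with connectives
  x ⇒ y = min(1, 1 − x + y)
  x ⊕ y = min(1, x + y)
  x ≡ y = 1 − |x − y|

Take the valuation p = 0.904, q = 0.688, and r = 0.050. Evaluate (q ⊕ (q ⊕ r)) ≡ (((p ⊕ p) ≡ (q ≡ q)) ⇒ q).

q ⊕ r = min(1, 0.688 + 0.050) = min(1, 0.738) = 0.738
q ⊕ (q ⊕ r) = min(1, 0.688 + 0.738) = min(1, 1.426) = 1.000
p ⊕ p = min(1, 0.904 + 0.904) = min(1, 1.808) = 1.000
q ≡ q = 1 − |0.688 − 0.688| = 1 − 0.000 = 1.000
(p ⊕ p) ≡ (q ≡ q) = 1 − |1.000 − 1.000| = 1 − 0.000 = 1.000
((p ⊕ p) ≡ (q ≡ q)) ⇒ q = min(1, 1 − 1.000 + 0.688) = min(1, 0.688) = 0.688
(q ⊕ (q ⊕ r)) ≡ (((p ⊕ p) ≡ (q ≡ q)) ⇒ q) = 1 − |1.000 − 0.688| = 1 − 0.312 = 0.688

0.688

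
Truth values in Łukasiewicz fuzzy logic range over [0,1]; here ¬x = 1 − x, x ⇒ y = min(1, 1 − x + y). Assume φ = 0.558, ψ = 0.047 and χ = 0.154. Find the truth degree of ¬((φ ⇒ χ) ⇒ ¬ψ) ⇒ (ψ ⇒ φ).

φ ⇒ χ = min(1, 1 − 0.558 + 0.154) = min(1, 0.596) = 0.596
¬ψ = 1 − 0.047 = 0.953
(φ ⇒ χ) ⇒ ¬ψ = min(1, 1 − 0.596 + 0.953) = min(1, 1.357) = 1.000
¬((φ ⇒ χ) ⇒ ¬ψ) = 1 − 1.000 = 0.000
ψ ⇒ φ = min(1, 1 − 0.047 + 0.558) = min(1, 1.511) = 1.000
¬((φ ⇒ χ) ⇒ ¬ψ) ⇒ (ψ ⇒ φ) = min(1, 1 − 0.000 + 1.000) = min(1, 2.000) = 1.000

1.000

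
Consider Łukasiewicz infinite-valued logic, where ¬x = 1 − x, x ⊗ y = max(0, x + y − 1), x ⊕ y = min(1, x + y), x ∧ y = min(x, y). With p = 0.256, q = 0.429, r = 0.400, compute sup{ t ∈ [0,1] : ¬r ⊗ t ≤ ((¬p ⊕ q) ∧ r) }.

¬r = 1 − 0.400 = 0.600
So the left factor is ¬r = 0.600.
¬p = 1 − 0.256 = 0.744
¬p ⊕ q = min(1, 0.744 + 0.429) = min(1, 1.173) = 1.000
(¬p ⊕ q) ∧ r = min(1.000, 0.400) = 0.400
So the right-hand bound is (¬p ⊕ q) ∧ r = 0.400.
The residuum of the Łukasiewicz t-norm gives the supremum: min(1, 1 − 0.600 + 0.400).
1 − 0.600 + 0.400 = 0.800, so t = min(1, 0.800) = 0.800.
Check: 0.600 ⊗ 0.800 = max(0, 0.400) = 0.400 ≤ 0.400.

0.800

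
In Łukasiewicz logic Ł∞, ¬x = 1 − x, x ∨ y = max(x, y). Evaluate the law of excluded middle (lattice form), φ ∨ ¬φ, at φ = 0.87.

¬φ = 1 − 0.87 = 0.13
φ ∨ ¬φ = max(0.87, 0.13) = 0.87
(The value 0.87 < 1 shows this instance is not satisfied; not a Ł∞-tautology — its value is max(a, 1−a).)

0.87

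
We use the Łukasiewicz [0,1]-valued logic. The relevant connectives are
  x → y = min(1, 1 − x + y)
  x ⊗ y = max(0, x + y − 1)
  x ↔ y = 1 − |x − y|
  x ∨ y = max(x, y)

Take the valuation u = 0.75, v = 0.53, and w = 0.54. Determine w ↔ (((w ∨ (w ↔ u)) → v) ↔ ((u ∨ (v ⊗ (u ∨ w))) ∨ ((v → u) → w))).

w ↔ u = 1 − |0.54 − 0.75| = 1 − 0.21 = 0.79
w ∨ (w ↔ u) = max(0.54, 0.79) = 0.79
(w ∨ (w ↔ u)) → v = min(1, 1 − 0.79 + 0.53) = min(1, 0.74) = 0.74
u ∨ w = max(0.75, 0.54) = 0.75
v ⊗ (u ∨ w) = max(0, 0.53 + 0.75 − 1) = max(0, 0.28) = 0.28
u ∨ (v ⊗ (u ∨ w)) = max(0.75, 0.28) = 0.75
v → u = min(1, 1 − 0.53 + 0.75) = min(1, 1.22) = 1.00
(v → u) → w = min(1, 1 − 1.00 + 0.54) = min(1, 0.54) = 0.54
(u ∨ (v ⊗ (u ∨ w))) ∨ ((v → u) → w) = max(0.75, 0.54) = 0.75
((w ∨ (w ↔ u)) → v) ↔ ((u ∨ (v ⊗ (u ∨ w))) ∨ ((v → u) → w)) = 1 − |0.74 − 0.75| = 1 − 0.01 = 0.99
w ↔ (((w ∨ (w ↔ u)) → v) ↔ ((u ∨ (v ⊗ (u ∨ w))) ∨ ((v → u) → w))) = 1 − |0.54 − 0.99| = 1 − 0.45 = 0.55

0.55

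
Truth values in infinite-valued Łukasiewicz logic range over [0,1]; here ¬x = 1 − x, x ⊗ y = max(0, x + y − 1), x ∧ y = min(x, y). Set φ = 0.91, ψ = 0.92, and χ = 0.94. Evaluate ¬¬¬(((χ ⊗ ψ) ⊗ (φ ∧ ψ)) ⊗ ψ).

χ ⊗ ψ = max(0, 0.94 + 0.92 − 1) = max(0, 0.86) = 0.86
φ ∧ ψ = min(0.91, 0.92) = 0.91
(χ ⊗ ψ) ⊗ (φ ∧ ψ) = max(0, 0.86 + 0.91 − 1) = max(0, 0.77) = 0.77
((χ ⊗ ψ) ⊗ (φ ∧ ψ)) ⊗ ψ = max(0, 0.77 + 0.92 − 1) = max(0, 0.69) = 0.69
¬(((χ ⊗ ψ) ⊗ (φ ∧ ψ)) ⊗ ψ) = 1 − 0.69 = 0.31
¬¬(((χ ⊗ ψ) ⊗ (φ ∧ ψ)) ⊗ ψ) = 1 − 0.31 = 0.69
¬¬¬(((χ ⊗ ψ) ⊗ (φ ∧ ψ)) ⊗ ψ) = 1 − 0.69 = 0.31

0.31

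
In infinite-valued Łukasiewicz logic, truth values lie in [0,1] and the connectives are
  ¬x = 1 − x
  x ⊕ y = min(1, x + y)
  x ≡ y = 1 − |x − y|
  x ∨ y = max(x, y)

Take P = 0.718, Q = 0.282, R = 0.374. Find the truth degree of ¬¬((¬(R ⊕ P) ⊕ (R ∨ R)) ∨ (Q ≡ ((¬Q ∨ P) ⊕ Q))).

0.374

R ⊕ P = min(1, 0.374 + 0.718) = min(1, 1.092) = 1.000
¬(R ⊕ P) = 1 − 1.000 = 0.000
R ∨ R = max(0.374, 0.374) = 0.374
¬(R ⊕ P) ⊕ (R ∨ R) = min(1, 0.000 + 0.374) = min(1, 0.374) = 0.374
¬Q = 1 − 0.282 = 0.718
¬Q ∨ P = max(0.718, 0.718) = 0.718
(¬Q ∨ P) ⊕ Q = min(1, 0.718 + 0.282) = min(1, 1.000) = 1.000
Q ≡ ((¬Q ∨ P) ⊕ Q) = 1 − |0.282 − 1.000| = 1 − 0.718 = 0.282
(¬(R ⊕ P) ⊕ (R ∨ R)) ∨ (Q ≡ ((¬Q ∨ P) ⊕ Q)) = max(0.374, 0.282) = 0.374
¬((¬(R ⊕ P) ⊕ (R ∨ R)) ∨ (Q ≡ ((¬Q ∨ P) ⊕ Q))) = 1 − 0.374 = 0.626
¬¬((¬(R ⊕ P) ⊕ (R ∨ R)) ∨ (Q ≡ ((¬Q ∨ P) ⊕ Q))) = 1 − 0.626 = 0.374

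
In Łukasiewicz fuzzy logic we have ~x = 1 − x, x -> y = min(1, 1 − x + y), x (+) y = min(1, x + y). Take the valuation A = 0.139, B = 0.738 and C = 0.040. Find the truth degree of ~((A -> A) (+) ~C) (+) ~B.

A -> A = min(1, 1 − 0.139 + 0.139) = min(1, 1.000) = 1.000
~C = 1 − 0.040 = 0.960
(A -> A) (+) ~C = min(1, 1.000 + 0.960) = min(1, 1.960) = 1.000
~((A -> A) (+) ~C) = 1 − 1.000 = 0.000
~B = 1 − 0.738 = 0.262
~((A -> A) (+) ~C) (+) ~B = min(1, 0.000 + 0.262) = min(1, 0.262) = 0.262

0.262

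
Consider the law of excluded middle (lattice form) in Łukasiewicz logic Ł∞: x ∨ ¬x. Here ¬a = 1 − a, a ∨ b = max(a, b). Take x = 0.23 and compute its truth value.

¬x = 1 − 0.23 = 0.77
x ∨ ¬x = max(0.23, 0.77) = 0.77
(The value 0.77 < 1 shows this instance is not satisfied; not a Ł∞-tautology — its value is max(a, 1−a).)

0.77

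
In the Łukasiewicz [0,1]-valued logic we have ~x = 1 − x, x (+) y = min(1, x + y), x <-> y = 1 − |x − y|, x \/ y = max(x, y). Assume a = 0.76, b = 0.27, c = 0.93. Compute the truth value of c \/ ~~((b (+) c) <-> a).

0.93

b (+) c = min(1, 0.27 + 0.93) = min(1, 1.20) = 1.00
(b (+) c) <-> a = 1 − |1.00 − 0.76| = 1 − 0.24 = 0.76
~((b (+) c) <-> a) = 1 − 0.76 = 0.24
~~((b (+) c) <-> a) = 1 − 0.24 = 0.76
c \/ ~~((b (+) c) <-> a) = max(0.93, 0.76) = 0.93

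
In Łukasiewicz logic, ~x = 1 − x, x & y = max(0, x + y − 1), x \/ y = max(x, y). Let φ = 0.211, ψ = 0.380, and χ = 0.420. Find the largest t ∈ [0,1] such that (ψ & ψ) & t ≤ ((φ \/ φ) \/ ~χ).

1.000

ψ & ψ = max(0, 0.380 + 0.380 − 1) = max(0, -0.240) = 0.000
So the left factor is ψ & ψ = 0.000.
φ \/ φ = max(0.211, 0.211) = 0.211
~χ = 1 − 0.420 = 0.580
(φ \/ φ) \/ ~χ = max(0.211, 0.580) = 0.580
So the right-hand bound is (φ \/ φ) \/ ~χ = 0.580.
The residuum of the Łukasiewicz t-norm gives the supremum: min(1, 1 − 0.000 + 0.580).
1 − 0.000 + 0.580 = 1.580, so t = min(1, 1.580) = 1.000.
Check: 0.000 & 1.000 = max(0, 0.000) = 0.000 ≤ 0.580.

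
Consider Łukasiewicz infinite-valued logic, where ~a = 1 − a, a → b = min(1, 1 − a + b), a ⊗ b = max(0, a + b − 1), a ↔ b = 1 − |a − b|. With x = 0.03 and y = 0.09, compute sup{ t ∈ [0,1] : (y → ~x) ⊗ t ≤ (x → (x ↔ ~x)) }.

1.00

~x = 1 − 0.03 = 0.97
y → ~x = min(1, 1 − 0.09 + 0.97) = min(1, 1.88) = 1.00
So the left factor is y → ~x = 1.00.
x ↔ ~x = 1 − |0.03 − 0.97| = 1 − 0.94 = 0.06
x → (x ↔ ~x) = min(1, 1 − 0.03 + 0.06) = min(1, 1.03) = 1.00
So the right-hand bound is x → (x ↔ ~x) = 1.00.
The residuum of the Łukasiewicz t-norm gives the supremum: min(1, 1 − 1.00 + 1.00).
1 − 1.00 + 1.00 = 1.00, so t = min(1, 1.00) = 1.00.
Check: 1.00 ⊗ 1.00 = max(0, 1.00) = 1.00 ≤ 1.00.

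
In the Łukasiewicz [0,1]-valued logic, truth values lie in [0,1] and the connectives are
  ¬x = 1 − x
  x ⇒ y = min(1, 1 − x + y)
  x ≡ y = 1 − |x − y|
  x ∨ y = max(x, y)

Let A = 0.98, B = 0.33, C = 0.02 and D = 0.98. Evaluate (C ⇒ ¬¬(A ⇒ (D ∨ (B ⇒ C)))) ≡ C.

B ⇒ C = min(1, 1 − 0.33 + 0.02) = min(1, 0.69) = 0.69
D ∨ (B ⇒ C) = max(0.98, 0.69) = 0.98
A ⇒ (D ∨ (B ⇒ C)) = min(1, 1 − 0.98 + 0.98) = min(1, 1.00) = 1.00
¬(A ⇒ (D ∨ (B ⇒ C))) = 1 − 1.00 = 0.00
¬¬(A ⇒ (D ∨ (B ⇒ C))) = 1 − 0.00 = 1.00
C ⇒ ¬¬(A ⇒ (D ∨ (B ⇒ C))) = min(1, 1 − 0.02 + 1.00) = min(1, 1.98) = 1.00
(C ⇒ ¬¬(A ⇒ (D ∨ (B ⇒ C)))) ≡ C = 1 − |1.00 − 0.02| = 1 − 0.98 = 0.02

0.02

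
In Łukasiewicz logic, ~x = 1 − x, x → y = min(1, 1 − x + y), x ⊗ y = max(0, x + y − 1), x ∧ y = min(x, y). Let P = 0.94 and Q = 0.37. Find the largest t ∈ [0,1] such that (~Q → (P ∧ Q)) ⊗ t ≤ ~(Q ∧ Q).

~Q = 1 − 0.37 = 0.63
P ∧ Q = min(0.94, 0.37) = 0.37
~Q → (P ∧ Q) = min(1, 1 − 0.63 + 0.37) = min(1, 0.74) = 0.74
So the left factor is ~Q → (P ∧ Q) = 0.74.
Q ∧ Q = min(0.37, 0.37) = 0.37
~(Q ∧ Q) = 1 − 0.37 = 0.63
So the right-hand bound is ~(Q ∧ Q) = 0.63.
The residuum of the Łukasiewicz t-norm gives the supremum: min(1, 1 − 0.74 + 0.63).
1 − 0.74 + 0.63 = 0.89, so t = min(1, 0.89) = 0.89.
Check: 0.74 ⊗ 0.89 = max(0, 0.63) = 0.63 ≤ 0.63.

0.89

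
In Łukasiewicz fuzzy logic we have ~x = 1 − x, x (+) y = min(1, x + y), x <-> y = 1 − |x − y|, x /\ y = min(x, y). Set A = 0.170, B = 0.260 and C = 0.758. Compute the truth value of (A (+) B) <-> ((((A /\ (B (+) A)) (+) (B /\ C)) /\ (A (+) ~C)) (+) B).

A (+) B = min(1, 0.170 + 0.260) = min(1, 0.430) = 0.430
B (+) A = min(1, 0.260 + 0.170) = min(1, 0.430) = 0.430
A /\ (B (+) A) = min(0.170, 0.430) = 0.170
B /\ C = min(0.260, 0.758) = 0.260
(A /\ (B (+) A)) (+) (B /\ C) = min(1, 0.170 + 0.260) = min(1, 0.430) = 0.430
~C = 1 − 0.758 = 0.242
A (+) ~C = min(1, 0.170 + 0.242) = min(1, 0.412) = 0.412
((A /\ (B (+) A)) (+) (B /\ C)) /\ (A (+) ~C) = min(0.430, 0.412) = 0.412
(((A /\ (B (+) A)) (+) (B /\ C)) /\ (A (+) ~C)) (+) B = min(1, 0.412 + 0.260) = min(1, 0.672) = 0.672
(A (+) B) <-> ((((A /\ (B (+) A)) (+) (B /\ C)) /\ (A (+) ~C)) (+) B) = 1 − |0.430 − 0.672| = 1 − 0.242 = 0.758

0.758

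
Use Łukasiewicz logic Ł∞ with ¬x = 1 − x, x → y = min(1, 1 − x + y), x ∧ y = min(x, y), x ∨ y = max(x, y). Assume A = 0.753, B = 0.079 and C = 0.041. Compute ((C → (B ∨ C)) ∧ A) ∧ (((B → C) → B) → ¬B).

B ∨ C = max(0.079, 0.041) = 0.079
C → (B ∨ C) = min(1, 1 − 0.041 + 0.079) = min(1, 1.038) = 1.000
(C → (B ∨ C)) ∧ A = min(1.000, 0.753) = 0.753
B → C = min(1, 1 − 0.079 + 0.041) = min(1, 0.962) = 0.962
(B → C) → B = min(1, 1 − 0.962 + 0.079) = min(1, 0.117) = 0.117
¬B = 1 − 0.079 = 0.921
((B → C) → B) → ¬B = min(1, 1 − 0.117 + 0.921) = min(1, 1.804) = 1.000
((C → (B ∨ C)) ∧ A) ∧ (((B → C) → B) → ¬B) = min(0.753, 1.000) = 0.753

0.753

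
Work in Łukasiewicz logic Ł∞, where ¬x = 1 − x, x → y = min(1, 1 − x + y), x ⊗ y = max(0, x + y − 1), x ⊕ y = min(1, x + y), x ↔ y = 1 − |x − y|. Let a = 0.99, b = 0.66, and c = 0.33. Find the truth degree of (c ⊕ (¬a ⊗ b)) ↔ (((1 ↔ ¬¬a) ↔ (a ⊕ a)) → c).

¬a = 1 − 0.99 = 0.01
¬a ⊗ b = max(0, 0.01 + 0.66 − 1) = max(0, -0.33) = 0.00
c ⊕ (¬a ⊗ b) = min(1, 0.33 + 0.00) = min(1, 0.33) = 0.33
¬¬a = 1 − 0.01 = 0.99
1 ↔ ¬¬a = 1 − |1.00 − 0.99| = 1 − 0.01 = 0.99
a ⊕ a = min(1, 0.99 + 0.99) = min(1, 1.98) = 1.00
(1 ↔ ¬¬a) ↔ (a ⊕ a) = 1 − |0.99 − 1.00| = 1 − 0.01 = 0.99
((1 ↔ ¬¬a) ↔ (a ⊕ a)) → c = min(1, 1 − 0.99 + 0.33) = min(1, 0.34) = 0.34
(c ⊕ (¬a ⊗ b)) ↔ (((1 ↔ ¬¬a) ↔ (a ⊕ a)) → c) = 1 − |0.33 − 0.34| = 1 − 0.01 = 0.99

0.99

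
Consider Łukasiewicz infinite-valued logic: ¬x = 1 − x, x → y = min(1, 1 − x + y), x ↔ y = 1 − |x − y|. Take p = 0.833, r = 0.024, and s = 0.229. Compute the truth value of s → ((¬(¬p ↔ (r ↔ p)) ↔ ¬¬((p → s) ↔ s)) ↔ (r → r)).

0.962

¬p = 1 − 0.833 = 0.167
r ↔ p = 1 − |0.024 − 0.833| = 1 − 0.809 = 0.191
¬p ↔ (r ↔ p) = 1 − |0.167 − 0.191| = 1 − 0.024 = 0.976
¬(¬p ↔ (r ↔ p)) = 1 − 0.976 = 0.024
p → s = min(1, 1 − 0.833 + 0.229) = min(1, 0.396) = 0.396
(p → s) ↔ s = 1 − |0.396 − 0.229| = 1 − 0.167 = 0.833
¬((p → s) ↔ s) = 1 − 0.833 = 0.167
¬¬((p → s) ↔ s) = 1 − 0.167 = 0.833
¬(¬p ↔ (r ↔ p)) ↔ ¬¬((p → s) ↔ s) = 1 − |0.024 − 0.833| = 1 − 0.809 = 0.191
r → r = min(1, 1 − 0.024 + 0.024) = min(1, 1.000) = 1.000
(¬(¬p ↔ (r ↔ p)) ↔ ¬¬((p → s) ↔ s)) ↔ (r → r) = 1 − |0.191 − 1.000| = 1 − 0.809 = 0.191
s → ((¬(¬p ↔ (r ↔ p)) ↔ ¬¬((p → s) ↔ s)) ↔ (r → r)) = min(1, 1 − 0.229 + 0.191) = min(1, 0.962) = 0.962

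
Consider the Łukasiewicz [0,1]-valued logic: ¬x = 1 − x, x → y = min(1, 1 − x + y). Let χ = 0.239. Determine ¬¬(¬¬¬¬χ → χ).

1.000

¬χ = 1 − 0.239 = 0.761
¬¬χ = 1 − 0.761 = 0.239
¬¬¬χ = 1 − 0.239 = 0.761
¬¬¬¬χ = 1 − 0.761 = 0.239
¬¬¬¬χ → χ = min(1, 1 − 0.239 + 0.239) = min(1, 1.000) = 1.000
¬(¬¬¬¬χ → χ) = 1 − 1.000 = 0.000
¬¬(¬¬¬¬χ → χ) = 1 − 0.000 = 1.000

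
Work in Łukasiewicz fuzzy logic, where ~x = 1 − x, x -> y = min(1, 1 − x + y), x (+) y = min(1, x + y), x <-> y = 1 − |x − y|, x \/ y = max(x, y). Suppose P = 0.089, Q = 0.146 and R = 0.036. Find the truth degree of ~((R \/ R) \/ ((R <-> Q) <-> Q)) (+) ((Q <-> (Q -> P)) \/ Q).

0.947

R \/ R = max(0.036, 0.036) = 0.036
R <-> Q = 1 − |0.036 − 0.146| = 1 − 0.110 = 0.890
(R <-> Q) <-> Q = 1 − |0.890 − 0.146| = 1 − 0.744 = 0.256
(R \/ R) \/ ((R <-> Q) <-> Q) = max(0.036, 0.256) = 0.256
~((R \/ R) \/ ((R <-> Q) <-> Q)) = 1 − 0.256 = 0.744
Q -> P = min(1, 1 − 0.146 + 0.089) = min(1, 0.943) = 0.943
Q <-> (Q -> P) = 1 − |0.146 − 0.943| = 1 − 0.797 = 0.203
(Q <-> (Q -> P)) \/ Q = max(0.203, 0.146) = 0.203
~((R \/ R) \/ ((R <-> Q) <-> Q)) (+) ((Q <-> (Q -> P)) \/ Q) = min(1, 0.744 + 0.203) = min(1, 0.947) = 0.947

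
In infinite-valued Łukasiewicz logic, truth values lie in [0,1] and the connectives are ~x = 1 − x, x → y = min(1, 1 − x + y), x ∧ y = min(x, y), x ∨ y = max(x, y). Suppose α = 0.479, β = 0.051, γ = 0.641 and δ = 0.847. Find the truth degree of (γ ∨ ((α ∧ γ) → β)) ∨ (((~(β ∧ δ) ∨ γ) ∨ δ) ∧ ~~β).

α ∧ γ = min(0.479, 0.641) = 0.479
(α ∧ γ) → β = min(1, 1 − 0.479 + 0.051) = min(1, 0.572) = 0.572
γ ∨ ((α ∧ γ) → β) = max(0.641, 0.572) = 0.641
β ∧ δ = min(0.051, 0.847) = 0.051
~(β ∧ δ) = 1 − 0.051 = 0.949
~(β ∧ δ) ∨ γ = max(0.949, 0.641) = 0.949
(~(β ∧ δ) ∨ γ) ∨ δ = max(0.949, 0.847) = 0.949
~β = 1 − 0.051 = 0.949
~~β = 1 − 0.949 = 0.051
((~(β ∧ δ) ∨ γ) ∨ δ) ∧ ~~β = min(0.949, 0.051) = 0.051
(γ ∨ ((α ∧ γ) → β)) ∨ (((~(β ∧ δ) ∨ γ) ∨ δ) ∧ ~~β) = max(0.641, 0.051) = 0.641

0.641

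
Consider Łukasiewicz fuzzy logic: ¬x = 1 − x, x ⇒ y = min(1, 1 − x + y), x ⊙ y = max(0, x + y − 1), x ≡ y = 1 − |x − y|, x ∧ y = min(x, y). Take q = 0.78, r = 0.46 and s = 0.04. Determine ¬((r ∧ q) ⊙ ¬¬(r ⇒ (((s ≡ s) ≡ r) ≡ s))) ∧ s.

r ∧ q = min(0.46, 0.78) = 0.46
s ≡ s = 1 − |0.04 − 0.04| = 1 − 0.00 = 1.00
(s ≡ s) ≡ r = 1 − |1.00 − 0.46| = 1 − 0.54 = 0.46
((s ≡ s) ≡ r) ≡ s = 1 − |0.46 − 0.04| = 1 − 0.42 = 0.58
r ⇒ (((s ≡ s) ≡ r) ≡ s) = min(1, 1 − 0.46 + 0.58) = min(1, 1.12) = 1.00
¬(r ⇒ (((s ≡ s) ≡ r) ≡ s)) = 1 − 1.00 = 0.00
¬¬(r ⇒ (((s ≡ s) ≡ r) ≡ s)) = 1 − 0.00 = 1.00
(r ∧ q) ⊙ ¬¬(r ⇒ (((s ≡ s) ≡ r) ≡ s)) = max(0, 0.46 + 1.00 − 1) = max(0, 0.46) = 0.46
¬((r ∧ q) ⊙ ¬¬(r ⇒ (((s ≡ s) ≡ r) ≡ s))) = 1 − 0.46 = 0.54
¬((r ∧ q) ⊙ ¬¬(r ⇒ (((s ≡ s) ≡ r) ≡ s))) ∧ s = min(0.54, 0.04) = 0.04

0.04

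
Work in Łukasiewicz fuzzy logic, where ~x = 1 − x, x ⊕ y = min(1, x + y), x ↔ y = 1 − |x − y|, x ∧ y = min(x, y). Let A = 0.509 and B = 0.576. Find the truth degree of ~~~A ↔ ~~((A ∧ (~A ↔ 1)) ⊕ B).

~A = 1 − 0.509 = 0.491
~~A = 1 − 0.491 = 0.509
~~~A = 1 − 0.509 = 0.491
~A ↔ 1 = 1 − |0.491 − 1.000| = 1 − 0.509 = 0.491
A ∧ (~A ↔ 1) = min(0.509, 0.491) = 0.491
(A ∧ (~A ↔ 1)) ⊕ B = min(1, 0.491 + 0.576) = min(1, 1.067) = 1.000
~((A ∧ (~A ↔ 1)) ⊕ B) = 1 − 1.000 = 0.000
~~((A ∧ (~A ↔ 1)) ⊕ B) = 1 − 0.000 = 1.000
~~~A ↔ ~~((A ∧ (~A ↔ 1)) ⊕ B) = 1 − |0.491 − 1.000| = 1 − 0.509 = 0.491

0.491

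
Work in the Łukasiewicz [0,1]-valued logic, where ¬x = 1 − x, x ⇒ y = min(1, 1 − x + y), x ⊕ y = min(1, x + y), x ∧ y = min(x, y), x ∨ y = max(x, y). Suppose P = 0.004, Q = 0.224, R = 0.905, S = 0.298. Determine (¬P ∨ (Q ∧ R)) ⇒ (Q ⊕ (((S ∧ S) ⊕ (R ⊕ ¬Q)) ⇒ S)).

¬P = 1 − 0.004 = 0.996
Q ∧ R = min(0.224, 0.905) = 0.224
¬P ∨ (Q ∧ R) = max(0.996, 0.224) = 0.996
S ∧ S = min(0.298, 0.298) = 0.298
¬Q = 1 − 0.224 = 0.776
R ⊕ ¬Q = min(1, 0.905 + 0.776) = min(1, 1.681) = 1.000
(S ∧ S) ⊕ (R ⊕ ¬Q) = min(1, 0.298 + 1.000) = min(1, 1.298) = 1.000
((S ∧ S) ⊕ (R ⊕ ¬Q)) ⇒ S = min(1, 1 − 1.000 + 0.298) = min(1, 0.298) = 0.298
Q ⊕ (((S ∧ S) ⊕ (R ⊕ ¬Q)) ⇒ S) = min(1, 0.224 + 0.298) = min(1, 0.522) = 0.522
(¬P ∨ (Q ∧ R)) ⇒ (Q ⊕ (((S ∧ S) ⊕ (R ⊕ ¬Q)) ⇒ S)) = min(1, 1 − 0.996 + 0.522) = min(1, 0.526) = 0.526

0.526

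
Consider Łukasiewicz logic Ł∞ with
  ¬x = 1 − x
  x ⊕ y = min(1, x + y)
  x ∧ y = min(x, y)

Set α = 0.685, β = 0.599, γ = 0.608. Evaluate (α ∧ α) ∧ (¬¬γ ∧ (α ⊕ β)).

α ∧ α = min(0.685, 0.685) = 0.685
¬γ = 1 − 0.608 = 0.392
¬¬γ = 1 − 0.392 = 0.608
α ⊕ β = min(1, 0.685 + 0.599) = min(1, 1.284) = 1.000
¬¬γ ∧ (α ⊕ β) = min(0.608, 1.000) = 0.608
(α ∧ α) ∧ (¬¬γ ∧ (α ⊕ β)) = min(0.685, 0.608) = 0.608

0.608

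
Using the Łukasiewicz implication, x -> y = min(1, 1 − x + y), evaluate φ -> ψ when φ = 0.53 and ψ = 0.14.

φ -> ψ = min(1, 1 − 0.53 + 0.14) = min(1, 0.61) = 0.61
For comparison, the Gödel implication (1 if x ≤ y else y) would give 0.14.

0.61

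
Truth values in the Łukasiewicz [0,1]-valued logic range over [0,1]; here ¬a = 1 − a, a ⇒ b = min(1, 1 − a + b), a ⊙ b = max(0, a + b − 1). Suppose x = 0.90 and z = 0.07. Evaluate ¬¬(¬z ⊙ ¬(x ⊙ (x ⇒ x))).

0.03

¬z = 1 − 0.07 = 0.93
x ⇒ x = min(1, 1 − 0.90 + 0.90) = min(1, 1.00) = 1.00
x ⊙ (x ⇒ x) = max(0, 0.90 + 1.00 − 1) = max(0, 0.90) = 0.90
¬(x ⊙ (x ⇒ x)) = 1 − 0.90 = 0.10
¬z ⊙ ¬(x ⊙ (x ⇒ x)) = max(0, 0.93 + 0.10 − 1) = max(0, 0.03) = 0.03
¬(¬z ⊙ ¬(x ⊙ (x ⇒ x))) = 1 − 0.03 = 0.97
¬¬(¬z ⊙ ¬(x ⊙ (x ⇒ x))) = 1 − 0.97 = 0.03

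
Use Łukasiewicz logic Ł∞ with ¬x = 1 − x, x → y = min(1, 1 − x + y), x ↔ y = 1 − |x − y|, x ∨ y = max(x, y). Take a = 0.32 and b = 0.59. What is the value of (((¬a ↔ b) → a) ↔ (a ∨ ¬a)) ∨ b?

¬a = 1 − 0.32 = 0.68
¬a ↔ b = 1 − |0.68 − 0.59| = 1 − 0.09 = 0.91
(¬a ↔ b) → a = min(1, 1 − 0.91 + 0.32) = min(1, 0.41) = 0.41
a ∨ ¬a = max(0.32, 0.68) = 0.68
((¬a ↔ b) → a) ↔ (a ∨ ¬a) = 1 − |0.41 − 0.68| = 1 − 0.27 = 0.73
(((¬a ↔ b) → a) ↔ (a ∨ ¬a)) ∨ b = max(0.73, 0.59) = 0.73

0.73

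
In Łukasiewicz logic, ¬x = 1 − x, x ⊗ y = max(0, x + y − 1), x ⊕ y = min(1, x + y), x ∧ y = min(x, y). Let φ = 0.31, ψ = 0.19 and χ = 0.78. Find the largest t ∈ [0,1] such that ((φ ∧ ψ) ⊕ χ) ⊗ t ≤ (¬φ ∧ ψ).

0.22

φ ∧ ψ = min(0.31, 0.19) = 0.19
(φ ∧ ψ) ⊕ χ = min(1, 0.19 + 0.78) = min(1, 0.97) = 0.97
So the left factor is (φ ∧ ψ) ⊕ χ = 0.97.
¬φ = 1 − 0.31 = 0.69
¬φ ∧ ψ = min(0.69, 0.19) = 0.19
So the right-hand bound is ¬φ ∧ ψ = 0.19.
The residuum of the Łukasiewicz t-norm gives the supremum: min(1, 1 − 0.97 + 0.19).
1 − 0.97 + 0.19 = 0.22, so t = min(1, 0.22) = 0.22.
Check: 0.97 ⊗ 0.22 = max(0, 0.19) = 0.19 ≤ 0.19.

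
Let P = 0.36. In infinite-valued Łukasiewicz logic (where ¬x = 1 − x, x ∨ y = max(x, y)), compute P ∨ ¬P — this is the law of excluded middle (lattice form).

¬P = 1 − 0.36 = 0.64
P ∨ ¬P = max(0.36, 0.64) = 0.64
(The value 0.64 < 1 shows this instance is not satisfied; not a Ł∞-tautology — its value is max(a, 1−a).)

0.64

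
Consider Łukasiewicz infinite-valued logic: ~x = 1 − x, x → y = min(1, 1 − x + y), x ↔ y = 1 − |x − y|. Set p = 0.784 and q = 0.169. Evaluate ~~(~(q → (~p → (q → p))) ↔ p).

~p = 1 − 0.784 = 0.216
q → p = min(1, 1 − 0.169 + 0.784) = min(1, 1.615) = 1.000
~p → (q → p) = min(1, 1 − 0.216 + 1.000) = min(1, 1.784) = 1.000
q → (~p → (q → p)) = min(1, 1 − 0.169 + 1.000) = min(1, 1.831) = 1.000
~(q → (~p → (q → p))) = 1 − 1.000 = 0.000
~(q → (~p → (q → p))) ↔ p = 1 − |0.000 − 0.784| = 1 − 0.784 = 0.216
~(~(q → (~p → (q → p))) ↔ p) = 1 − 0.216 = 0.784
~~(~(q → (~p → (q → p))) ↔ p) = 1 − 0.784 = 0.216

0.216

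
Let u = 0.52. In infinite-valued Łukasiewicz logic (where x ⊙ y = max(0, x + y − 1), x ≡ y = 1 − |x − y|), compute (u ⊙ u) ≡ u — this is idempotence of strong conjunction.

u ⊙ u = max(0, 0.52 + 0.52 − 1) = max(0, 0.04) = 0.04
(u ⊙ u) ≡ u = 1 − |0.04 − 0.52| = 1 − 0.48 = 0.52
(The value 0.52 < 1 shows this instance is not satisfied; fails in Ł∞ since a ⊗ a = max(0, 2a−1) ≠ a in general.)

0.52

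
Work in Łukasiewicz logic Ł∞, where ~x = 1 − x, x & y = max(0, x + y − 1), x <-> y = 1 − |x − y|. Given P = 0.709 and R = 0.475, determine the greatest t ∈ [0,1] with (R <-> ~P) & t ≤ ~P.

0.475

~P = 1 − 0.709 = 0.291
R <-> ~P = 1 − |0.475 − 0.291| = 1 − 0.184 = 0.816
So the left factor is R <-> ~P = 0.816.
So the right-hand bound is ~P = 0.291.
The residuum of the Łukasiewicz t-norm gives the supremum: min(1, 1 − 0.816 + 0.291).
1 − 0.816 + 0.291 = 0.475, so t = min(1, 0.475) = 0.475.
Check: 0.816 & 0.475 = max(0, 0.291) = 0.291 ≤ 0.291.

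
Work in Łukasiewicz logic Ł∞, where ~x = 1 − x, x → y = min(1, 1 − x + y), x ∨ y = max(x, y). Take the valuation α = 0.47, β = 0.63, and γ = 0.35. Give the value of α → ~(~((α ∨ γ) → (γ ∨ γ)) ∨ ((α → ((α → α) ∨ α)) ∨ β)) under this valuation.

α ∨ γ = max(0.47, 0.35) = 0.47
γ ∨ γ = max(0.35, 0.35) = 0.35
(α ∨ γ) → (γ ∨ γ) = min(1, 1 − 0.47 + 0.35) = min(1, 0.88) = 0.88
~((α ∨ γ) → (γ ∨ γ)) = 1 − 0.88 = 0.12
α → α = min(1, 1 − 0.47 + 0.47) = min(1, 1.00) = 1.00
(α → α) ∨ α = max(1.00, 0.47) = 1.00
α → ((α → α) ∨ α) = min(1, 1 − 0.47 + 1.00) = min(1, 1.53) = 1.00
(α → ((α → α) ∨ α)) ∨ β = max(1.00, 0.63) = 1.00
~((α ∨ γ) → (γ ∨ γ)) ∨ ((α → ((α → α) ∨ α)) ∨ β) = max(0.12, 1.00) = 1.00
~(~((α ∨ γ) → (γ ∨ γ)) ∨ ((α → ((α → α) ∨ α)) ∨ β)) = 1 − 1.00 = 0.00
α → ~(~((α ∨ γ) → (γ ∨ γ)) ∨ ((α → ((α → α) ∨ α)) ∨ β)) = min(1, 1 − 0.47 + 0.00) = min(1, 0.53) = 0.53

0.53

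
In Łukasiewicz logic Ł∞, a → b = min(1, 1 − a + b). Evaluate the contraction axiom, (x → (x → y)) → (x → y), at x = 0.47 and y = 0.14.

0.67

x → y = min(1, 1 − 0.47 + 0.14) = min(1, 0.67) = 0.67
x → (x → y) = min(1, 1 − 0.47 + 0.67) = min(1, 1.20) = 1.00
(x → (x → y)) → (x → y) = min(1, 1 − 1.00 + 0.67) = min(1, 0.67) = 0.67
(The value 0.67 < 1 shows this instance is not satisfied; fails in Ł∞ (the t-norm is not idempotent).)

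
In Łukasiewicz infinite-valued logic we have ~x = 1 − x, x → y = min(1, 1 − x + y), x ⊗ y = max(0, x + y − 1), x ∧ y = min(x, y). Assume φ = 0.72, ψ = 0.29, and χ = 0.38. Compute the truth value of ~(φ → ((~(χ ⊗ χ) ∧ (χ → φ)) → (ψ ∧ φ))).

χ ⊗ χ = max(0, 0.38 + 0.38 − 1) = max(0, -0.24) = 0.00
~(χ ⊗ χ) = 1 − 0.00 = 1.00
χ → φ = min(1, 1 − 0.38 + 0.72) = min(1, 1.34) = 1.00
~(χ ⊗ χ) ∧ (χ → φ) = min(1.00, 1.00) = 1.00
ψ ∧ φ = min(0.29, 0.72) = 0.29
(~(χ ⊗ χ) ∧ (χ → φ)) → (ψ ∧ φ) = min(1, 1 − 1.00 + 0.29) = min(1, 0.29) = 0.29
φ → ((~(χ ⊗ χ) ∧ (χ → φ)) → (ψ ∧ φ)) = min(1, 1 − 0.72 + 0.29) = min(1, 0.57) = 0.57
~(φ → ((~(χ ⊗ χ) ∧ (χ → φ)) → (ψ ∧ φ))) = 1 − 0.57 = 0.43

0.43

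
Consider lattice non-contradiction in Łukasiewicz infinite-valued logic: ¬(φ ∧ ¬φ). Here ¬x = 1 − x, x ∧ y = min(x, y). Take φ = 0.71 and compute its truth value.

¬φ = 1 − 0.71 = 0.29
φ ∧ ¬φ = min(0.71, 0.29) = 0.29
¬(φ ∧ ¬φ) = 1 − 0.29 = 0.71
(The value 0.71 < 1 shows this instance is not satisfied; not a Ł∞-tautology — its value is 1 − min(a, 1−a).)

0.71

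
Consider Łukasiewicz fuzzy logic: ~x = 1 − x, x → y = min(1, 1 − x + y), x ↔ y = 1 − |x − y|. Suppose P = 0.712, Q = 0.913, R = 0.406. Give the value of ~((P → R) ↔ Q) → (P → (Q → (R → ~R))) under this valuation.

P → R = min(1, 1 − 0.712 + 0.406) = min(1, 0.694) = 0.694
(P → R) ↔ Q = 1 − |0.694 − 0.913| = 1 − 0.219 = 0.781
~((P → R) ↔ Q) = 1 − 0.781 = 0.219
~R = 1 − 0.406 = 0.594
R → ~R = min(1, 1 − 0.406 + 0.594) = min(1, 1.188) = 1.000
Q → (R → ~R) = min(1, 1 − 0.913 + 1.000) = min(1, 1.087) = 1.000
P → (Q → (R → ~R)) = min(1, 1 − 0.712 + 1.000) = min(1, 1.288) = 1.000
~((P → R) ↔ Q) → (P → (Q → (R → ~R))) = min(1, 1 − 0.219 + 1.000) = min(1, 1.781) = 1.000

1.000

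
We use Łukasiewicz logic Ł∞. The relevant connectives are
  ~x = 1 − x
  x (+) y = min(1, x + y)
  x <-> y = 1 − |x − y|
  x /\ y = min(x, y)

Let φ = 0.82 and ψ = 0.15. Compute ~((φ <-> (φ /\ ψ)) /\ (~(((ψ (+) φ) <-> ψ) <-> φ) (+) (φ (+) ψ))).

φ /\ ψ = min(0.82, 0.15) = 0.15
φ <-> (φ /\ ψ) = 1 − |0.82 − 0.15| = 1 − 0.67 = 0.33
ψ (+) φ = min(1, 0.15 + 0.82) = min(1, 0.97) = 0.97
(ψ (+) φ) <-> ψ = 1 − |0.97 − 0.15| = 1 − 0.82 = 0.18
((ψ (+) φ) <-> ψ) <-> φ = 1 − |0.18 − 0.82| = 1 − 0.64 = 0.36
~(((ψ (+) φ) <-> ψ) <-> φ) = 1 − 0.36 = 0.64
φ (+) ψ = min(1, 0.82 + 0.15) = min(1, 0.97) = 0.97
~(((ψ (+) φ) <-> ψ) <-> φ) (+) (φ (+) ψ) = min(1, 0.64 + 0.97) = min(1, 1.61) = 1.00
(φ <-> (φ /\ ψ)) /\ (~(((ψ (+) φ) <-> ψ) <-> φ) (+) (φ (+) ψ)) = min(0.33, 1.00) = 0.33
~((φ <-> (φ /\ ψ)) /\ (~(((ψ (+) φ) <-> ψ) <-> φ) (+) (φ (+) ψ))) = 1 − 0.33 = 0.67

0.67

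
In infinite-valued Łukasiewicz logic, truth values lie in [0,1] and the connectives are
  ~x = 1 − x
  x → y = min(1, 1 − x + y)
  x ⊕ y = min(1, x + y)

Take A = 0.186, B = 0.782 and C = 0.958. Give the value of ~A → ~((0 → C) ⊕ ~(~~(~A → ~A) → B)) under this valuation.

~A = 1 − 0.186 = 0.814
0 → C = min(1, 1 − 0.000 + 0.958) = min(1, 1.958) = 1.000
~A → ~A = min(1, 1 − 0.814 + 0.814) = min(1, 1.000) = 1.000
~(~A → ~A) = 1 − 1.000 = 0.000
~~(~A → ~A) = 1 − 0.000 = 1.000
~~(~A → ~A) → B = min(1, 1 − 1.000 + 0.782) = min(1, 0.782) = 0.782
~(~~(~A → ~A) → B) = 1 − 0.782 = 0.218
(0 → C) ⊕ ~(~~(~A → ~A) → B) = min(1, 1.000 + 0.218) = min(1, 1.218) = 1.000
~((0 → C) ⊕ ~(~~(~A → ~A) → B)) = 1 − 1.000 = 0.000
~A → ~((0 → C) ⊕ ~(~~(~A → ~A) → B)) = min(1, 1 − 0.814 + 0.000) = min(1, 0.186) = 0.186

0.186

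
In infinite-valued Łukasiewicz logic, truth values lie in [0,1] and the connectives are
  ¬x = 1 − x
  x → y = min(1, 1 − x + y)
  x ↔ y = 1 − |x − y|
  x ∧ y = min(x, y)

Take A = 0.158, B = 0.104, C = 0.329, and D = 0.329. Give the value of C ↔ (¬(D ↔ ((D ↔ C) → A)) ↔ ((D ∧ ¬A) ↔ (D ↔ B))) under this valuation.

0.712

D ↔ C = 1 − |0.329 − 0.329| = 1 − 0.000 = 1.000
(D ↔ C) → A = min(1, 1 − 1.000 + 0.158) = min(1, 0.158) = 0.158
D ↔ ((D ↔ C) → A) = 1 − |0.329 − 0.158| = 1 − 0.171 = 0.829
¬(D ↔ ((D ↔ C) → A)) = 1 − 0.829 = 0.171
¬A = 1 − 0.158 = 0.842
D ∧ ¬A = min(0.329, 0.842) = 0.329
D ↔ B = 1 − |0.329 − 0.104| = 1 − 0.225 = 0.775
(D ∧ ¬A) ↔ (D ↔ B) = 1 − |0.329 − 0.775| = 1 − 0.446 = 0.554
¬(D ↔ ((D ↔ C) → A)) ↔ ((D ∧ ¬A) ↔ (D ↔ B)) = 1 − |0.171 − 0.554| = 1 − 0.383 = 0.617
C ↔ (¬(D ↔ ((D ↔ C) → A)) ↔ ((D ∧ ¬A) ↔ (D ↔ B))) = 1 − |0.329 − 0.617| = 1 − 0.288 = 0.712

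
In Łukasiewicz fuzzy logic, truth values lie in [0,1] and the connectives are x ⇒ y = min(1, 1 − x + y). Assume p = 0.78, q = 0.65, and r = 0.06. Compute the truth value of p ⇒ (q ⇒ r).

q ⇒ r = min(1, 1 − 0.65 + 0.06) = min(1, 0.41) = 0.41
p ⇒ (q ⇒ r) = min(1, 1 − 0.78 + 0.41) = min(1, 0.63) = 0.63

0.63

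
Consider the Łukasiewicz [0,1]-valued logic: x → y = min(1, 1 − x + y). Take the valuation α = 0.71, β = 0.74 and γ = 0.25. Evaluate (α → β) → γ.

0.25

α → β = min(1, 1 − 0.71 + 0.74) = min(1, 1.03) = 1.00
(α → β) → γ = min(1, 1 − 1.00 + 0.25) = min(1, 0.25) = 0.25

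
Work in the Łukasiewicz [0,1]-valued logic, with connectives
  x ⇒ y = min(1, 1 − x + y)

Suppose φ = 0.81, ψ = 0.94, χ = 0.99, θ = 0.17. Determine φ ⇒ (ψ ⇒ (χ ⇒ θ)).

0.43

χ ⇒ θ = min(1, 1 − 0.99 + 0.17) = min(1, 0.18) = 0.18
ψ ⇒ (χ ⇒ θ) = min(1, 1 − 0.94 + 0.18) = min(1, 0.24) = 0.24
φ ⇒ (ψ ⇒ (χ ⇒ θ)) = min(1, 1 − 0.81 + 0.24) = min(1, 0.43) = 0.43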